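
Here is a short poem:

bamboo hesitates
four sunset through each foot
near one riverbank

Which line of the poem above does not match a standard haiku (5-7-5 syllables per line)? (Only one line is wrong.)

Line 2

Line 1: bamboo (2), hesitates (3) → 5 ✓
Line 2: four (1), sunset (2), through (1), each (1), foot (1) → 6 (expected 7)
Line 3: near (1), one (1), riverbank (3) → 5 ✓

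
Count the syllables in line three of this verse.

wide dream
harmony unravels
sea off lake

Line three: sea (1), off (1), lake (1) → 3

3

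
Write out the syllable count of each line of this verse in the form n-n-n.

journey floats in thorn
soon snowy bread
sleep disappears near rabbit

Line 1: journey (2), floats (1), in (1), thorn (1) → 5
Line 2: soon (1), snowy (2), bread (1) → 4
Line 3: sleep (1), disappears (3), near (1), rabbit (2) → 7

5-4-7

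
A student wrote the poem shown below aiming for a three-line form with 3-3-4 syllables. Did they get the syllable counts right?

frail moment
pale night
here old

No

Line 1: "frail moment": 1+2 = 3 ✓
Line 2: "pale night": 1+1 = 2 (expected 3)
Line 3: "here old": 1+1 = 2 (expected 4)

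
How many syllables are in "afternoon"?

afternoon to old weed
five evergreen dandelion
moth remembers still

"afternoon" has 3 syllables.

3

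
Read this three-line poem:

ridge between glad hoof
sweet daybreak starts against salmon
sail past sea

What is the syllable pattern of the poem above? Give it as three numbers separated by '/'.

Line 1: "ridge between glad hoof": 1+2+1+1 = 5
Line 2: "sweet daybreak starts against salmon": 1+2+1+2+2 = 8
Line 3: "sail past sea": 1+1+1 = 3

5/8/3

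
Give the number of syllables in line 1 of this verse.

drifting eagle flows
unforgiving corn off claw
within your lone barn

Line 1: "drifting eagle flows": 2+2+1 = 5

5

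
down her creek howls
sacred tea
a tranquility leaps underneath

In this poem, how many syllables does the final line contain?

The final line: a (1), tranquility (4), leaps (1), underneath (3) → 9

9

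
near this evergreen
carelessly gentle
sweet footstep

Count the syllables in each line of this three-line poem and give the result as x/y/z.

5/5/3

Line 1: near (1), this (1), evergreen (3) → 5
Line 2: carelessly (3), gentle (2) → 5
Line 3: sweet (1), footstep (2) → 3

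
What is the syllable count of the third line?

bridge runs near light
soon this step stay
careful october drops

The third line: careful (2), october (3), drops (1) → 6

6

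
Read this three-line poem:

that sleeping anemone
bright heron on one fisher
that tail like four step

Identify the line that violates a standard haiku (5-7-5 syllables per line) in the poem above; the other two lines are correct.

The first line

Line 1: that(1) + sleeping(2) + anemone(4) = 7 (expected 5)
Line 2: bright(1) + heron(2) + on(1) + one(1) + fisher(2) = 7 ✓
Line 3: that(1) + tail(1) + like(1) + four(1) + step(1) = 5 ✓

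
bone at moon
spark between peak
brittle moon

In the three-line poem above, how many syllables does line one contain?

Line one: bone(1) + at(1) + moon(1) = 3

3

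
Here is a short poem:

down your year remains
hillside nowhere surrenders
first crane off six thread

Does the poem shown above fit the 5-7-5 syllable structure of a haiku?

Line 1: down (1), your (1), year (1), remains (2) → 5 ✓
Line 2: hillside (2), nowhere (2), surrenders (3) → 7 ✓
Line 3: first (1), crane (1), off (1), six (1), thread (1) → 5 ✓

Yes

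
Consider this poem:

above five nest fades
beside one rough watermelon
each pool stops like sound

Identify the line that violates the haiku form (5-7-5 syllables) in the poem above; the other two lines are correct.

Line 1: above(2) + five(1) + nest(1) + fades(1) = 5 ✓
Line 2: beside(2) + one(1) + rough(1) + watermelon(4) = 8 (expected 7)
Line 3: each(1) + pool(1) + stops(1) + like(1) + sound(1) = 5 ✓

The second line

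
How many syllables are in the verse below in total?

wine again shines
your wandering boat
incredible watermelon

17

Line 1: "wine again shines": 1+2+1 = 4
Line 2: "your wandering boat": 1+3+1 = 5
Line 3: "incredible watermelon": 4+4 = 8
Total: 4 + 5 + 8 = 17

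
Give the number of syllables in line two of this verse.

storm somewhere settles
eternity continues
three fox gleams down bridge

Line two: eternity(4) + continues(3) = 7

7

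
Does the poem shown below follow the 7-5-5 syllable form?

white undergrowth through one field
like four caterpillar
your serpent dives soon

Line 1: white (1), undergrowth (3), through (1), one (1), field (1) → 7 ✓
Line 2: like (1), four (1), caterpillar (4) → 6 (expected 5)
Line 3: your (1), serpent (2), dives (1), soon (1) → 5 ✓

No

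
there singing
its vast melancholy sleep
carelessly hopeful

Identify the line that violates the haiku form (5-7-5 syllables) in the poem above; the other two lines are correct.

Line 1: there (1), singing (2) → 3 (expected 5)
Line 2: its (1), vast (1), melancholy (4), sleep (1) → 7 ✓
Line 3: carelessly (3), hopeful (2) → 5 ✓

The first line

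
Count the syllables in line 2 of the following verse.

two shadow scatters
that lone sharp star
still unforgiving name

Line 2: that(1) + lone(1) + sharp(1) + star(1) = 4

4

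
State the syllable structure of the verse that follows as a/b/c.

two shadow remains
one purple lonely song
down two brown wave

Line 1: two(1) + shadow(2) + remains(2) = 5
Line 2: one(1) + purple(2) + lonely(2) + song(1) = 6
Line 3: down(1) + two(1) + brown(1) + wave(1) = 4

5/6/4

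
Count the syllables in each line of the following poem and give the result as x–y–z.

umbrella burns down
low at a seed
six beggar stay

Line 1: umbrella (3), burns (1), down (1) → 5
Line 2: low (1), at (1), a (1), seed (1) → 4
Line 3: six (1), beggar (2), stay (1) → 4

5–4–4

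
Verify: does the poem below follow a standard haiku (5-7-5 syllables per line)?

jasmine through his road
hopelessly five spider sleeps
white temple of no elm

No

Line 1: jasmine(2) + through(1) + his(1) + road(1) = 5 ✓
Line 2: hopelessly(3) + five(1) + spider(2) + sleeps(1) = 7 ✓
Line 3: white(1) + temple(2) + of(1) + no(1) + elm(1) = 6 (expected 5)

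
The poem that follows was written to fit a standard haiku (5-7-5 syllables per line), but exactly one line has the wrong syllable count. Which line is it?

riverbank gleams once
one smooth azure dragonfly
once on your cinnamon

Line 3

Line 1: riverbank (3), gleams (1), once (1) → 5 ✓
Line 2: one (1), smooth (1), azure (2), dragonfly (3) → 7 ✓
Line 3: once (1), on (1), your (1), cinnamon (3) → 6 (expected 5)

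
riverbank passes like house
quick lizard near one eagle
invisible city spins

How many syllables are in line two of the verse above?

Line two: quick (1), lizard (2), near (1), one (1), eagle (2) → 7

7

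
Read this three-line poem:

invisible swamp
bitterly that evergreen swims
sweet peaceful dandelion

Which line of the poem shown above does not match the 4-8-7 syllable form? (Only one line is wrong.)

The first line

Line 1: invisible (4), swamp (1) → 5 (expected 4)
Line 2: bitterly (3), that (1), evergreen (3), swims (1) → 8 ✓
Line 3: sweet (1), peaceful (2), dandelion (4) → 7 ✓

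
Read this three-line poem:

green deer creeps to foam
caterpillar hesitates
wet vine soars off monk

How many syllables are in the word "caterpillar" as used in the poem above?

4

"caterpillar" has 4 syllables.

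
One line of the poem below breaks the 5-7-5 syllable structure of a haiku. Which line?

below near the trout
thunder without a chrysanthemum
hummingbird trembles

The second line

Line 1: below(2) + near(1) + the(1) + trout(1) = 5 ✓
Line 2: thunder(2) + without(2) + a(1) + chrysanthemum(4) = 9 (expected 7)
Line 3: hummingbird(3) + trembles(2) = 5 ✓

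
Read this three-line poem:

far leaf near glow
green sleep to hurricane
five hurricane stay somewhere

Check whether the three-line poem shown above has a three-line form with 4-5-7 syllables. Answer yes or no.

Line 1: far(1) + leaf(1) + near(1) + glow(1) = 4 ✓
Line 2: green(1) + sleep(1) + to(1) + hurricane(3) = 6 (expected 5)
Line 3: five(1) + hurricane(3) + stay(1) + somewhere(2) = 7 ✓

No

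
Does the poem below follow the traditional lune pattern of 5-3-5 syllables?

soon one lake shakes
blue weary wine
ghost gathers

Line 1: "soon one lake shakes": 1+1+1+1 = 4 (expected 5)
Line 2: "blue weary wine": 1+2+1 = 4 (expected 3)
Line 3: "ghost gathers": 1+2 = 3 (expected 5)

No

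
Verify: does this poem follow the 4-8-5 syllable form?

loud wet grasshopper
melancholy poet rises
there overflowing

Line 1: loud (1), wet (1), grasshopper (3) → 5 (expected 4)
Line 2: melancholy (4), poet (2), rises (2) → 8 ✓
Line 3: there (1), overflowing (4) → 5 ✓

No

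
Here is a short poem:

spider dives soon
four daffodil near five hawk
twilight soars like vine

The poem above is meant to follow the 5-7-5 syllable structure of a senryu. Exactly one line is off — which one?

Line 1

Line 1: spider (2), dives (1), soon (1) → 4 (expected 5)
Line 2: four (1), daffodil (3), near (1), five (1), hawk (1) → 7 ✓
Line 3: twilight (2), soars (1), like (1), vine (1) → 5 ✓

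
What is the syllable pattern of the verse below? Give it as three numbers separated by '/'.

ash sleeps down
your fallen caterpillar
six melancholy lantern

Line 1: "ash sleeps down": 1+1+1 = 3
Line 2: "your fallen caterpillar": 1+2+4 = 7
Line 3: "six melancholy lantern": 1+4+2 = 7

3/7/7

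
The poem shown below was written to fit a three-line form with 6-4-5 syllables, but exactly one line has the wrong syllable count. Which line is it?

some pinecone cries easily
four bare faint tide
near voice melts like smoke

Line 1: some (1), pinecone (2), cries (1), easily (3) → 7 (expected 6)
Line 2: four (1), bare (1), faint (1), tide (1) → 4 ✓
Line 3: near (1), voice (1), melts (1), like (1), smoke (1) → 5 ✓

Line 1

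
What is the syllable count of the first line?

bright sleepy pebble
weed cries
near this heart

The first line: bright(1) + sleepy(2) + pebble(2) = 5

5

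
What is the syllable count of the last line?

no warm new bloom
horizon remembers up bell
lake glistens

The last line: "lake glistens": 1+2 = 3

3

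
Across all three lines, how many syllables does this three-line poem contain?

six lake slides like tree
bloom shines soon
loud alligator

Line 1: six(1) + lake(1) + slides(1) + like(1) + tree(1) = 5
Line 2: bloom(1) + shines(1) + soon(1) = 3
Line 3: loud(1) + alligator(4) = 5
Total: 5 + 3 + 5 = 13

13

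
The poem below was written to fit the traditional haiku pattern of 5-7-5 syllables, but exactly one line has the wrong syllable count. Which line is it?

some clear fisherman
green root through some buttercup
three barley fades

Line 3

Line 1: some (1), clear (1), fisherman (3) → 5 ✓
Line 2: green (1), root (1), through (1), some (1), buttercup (3) → 7 ✓
Line 3: three (1), barley (2), fades (1) → 4 (expected 5)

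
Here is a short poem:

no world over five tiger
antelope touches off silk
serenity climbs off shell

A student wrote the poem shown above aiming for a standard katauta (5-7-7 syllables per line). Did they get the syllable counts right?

Line 1: no (1), world (1), over (2), five (1), tiger (2) → 7 (expected 5)
Line 2: antelope (3), touches (2), off (1), silk (1) → 7 ✓
Line 3: serenity (4), climbs (1), off (1), shell (1) → 7 ✓

No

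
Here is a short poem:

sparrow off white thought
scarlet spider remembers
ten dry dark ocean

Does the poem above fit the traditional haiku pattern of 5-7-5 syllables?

Yes

Line 1: "sparrow off white thought": 2+1+1+1 = 5 ✓
Line 2: "scarlet spider remembers": 2+2+3 = 7 ✓
Line 3: "ten dry dark ocean": 1+1+1+2 = 5 ✓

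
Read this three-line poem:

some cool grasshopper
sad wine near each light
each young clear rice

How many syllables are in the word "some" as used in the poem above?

1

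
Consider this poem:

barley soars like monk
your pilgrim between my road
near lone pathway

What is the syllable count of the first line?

5

The first line: "barley soars like monk": 2+1+1+1 = 5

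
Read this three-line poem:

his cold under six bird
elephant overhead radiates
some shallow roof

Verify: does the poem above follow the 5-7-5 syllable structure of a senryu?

Line 1: "his cold under six bird": 1+1+2+1+1 = 6 (expected 5)
Line 2: "elephant overhead radiates": 3+3+3 = 9 (expected 7)
Line 3: "some shallow roof": 1+2+1 = 4 (expected 5)

No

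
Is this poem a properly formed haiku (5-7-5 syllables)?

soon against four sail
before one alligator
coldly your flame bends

Line 1: soon(1) + against(2) + four(1) + sail(1) = 5 ✓
Line 2: before(2) + one(1) + alligator(4) = 7 ✓
Line 3: coldly(2) + your(1) + flame(1) + bends(1) = 5 ✓

Yes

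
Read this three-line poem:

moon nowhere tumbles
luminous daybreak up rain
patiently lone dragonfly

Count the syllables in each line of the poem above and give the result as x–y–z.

5–7–7

Line 1: moon (1), nowhere (2), tumbles (2) → 5
Line 2: luminous (3), daybreak (2), up (1), rain (1) → 7
Line 3: patiently (3), lone (1), dragonfly (3) → 7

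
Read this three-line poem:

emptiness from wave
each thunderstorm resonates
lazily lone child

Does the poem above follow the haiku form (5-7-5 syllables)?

Line 1: emptiness (3), from (1), wave (1) → 5 ✓
Line 2: each (1), thunderstorm (3), resonates (3) → 7 ✓
Line 3: lazily (3), lone (1), child (1) → 5 ✓

Yes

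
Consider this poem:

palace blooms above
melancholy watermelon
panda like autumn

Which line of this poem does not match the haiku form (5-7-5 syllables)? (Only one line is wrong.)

The second line

Line 1: "palace blooms above": 2+1+2 = 5 ✓
Line 2: "melancholy watermelon": 4+4 = 8 (expected 7)
Line 3: "panda like autumn": 2+1+2 = 5 ✓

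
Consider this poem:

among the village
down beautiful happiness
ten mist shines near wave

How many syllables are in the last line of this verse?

5

The last line: ten(1) + mist(1) + shines(1) + near(1) + wave(1) = 5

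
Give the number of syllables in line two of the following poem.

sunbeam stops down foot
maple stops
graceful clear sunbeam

3

Line two: maple (2), stops (1) → 3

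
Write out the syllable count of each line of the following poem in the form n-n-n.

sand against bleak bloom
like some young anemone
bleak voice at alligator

Line 1: sand (1), against (2), bleak (1), bloom (1) → 5
Line 2: like (1), some (1), young (1), anemone (4) → 7
Line 3: bleak (1), voice (1), at (1), alligator (4) → 7

5-7-7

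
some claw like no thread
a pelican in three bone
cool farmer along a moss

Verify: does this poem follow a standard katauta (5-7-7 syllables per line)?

Line 1: "some claw like no thread": 1+1+1+1+1 = 5 ✓
Line 2: "a pelican in three bone": 1+3+1+1+1 = 7 ✓
Line 3: "cool farmer along a moss": 1+2+2+1+1 = 7 ✓

Yes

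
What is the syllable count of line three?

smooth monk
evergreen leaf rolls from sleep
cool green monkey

Line three: cool(1) + green(1) + monkey(2) = 4

4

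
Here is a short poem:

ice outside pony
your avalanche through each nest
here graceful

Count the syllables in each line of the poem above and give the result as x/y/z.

Line 1: ice (1), outside (2), pony (2) → 5
Line 2: your (1), avalanche (3), through (1), each (1), nest (1) → 7
Line 3: here (1), graceful (2) → 3

5/7/3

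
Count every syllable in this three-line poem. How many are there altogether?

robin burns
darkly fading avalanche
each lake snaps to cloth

Line 1: robin (2), burns (1) → 3
Line 2: darkly (2), fading (2), avalanche (3) → 7
Line 3: each (1), lake (1), snaps (1), to (1), cloth (1) → 5
Total: 3 + 7 + 5 = 15

15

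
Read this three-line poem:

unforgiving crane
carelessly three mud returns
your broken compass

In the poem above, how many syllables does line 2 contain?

Line 2: carelessly (3), three (1), mud (1), returns (2) → 7

7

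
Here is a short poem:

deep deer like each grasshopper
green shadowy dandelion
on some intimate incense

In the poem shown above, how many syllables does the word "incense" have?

2

"incense" has 2 syllables.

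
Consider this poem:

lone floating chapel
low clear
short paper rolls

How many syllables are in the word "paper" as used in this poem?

2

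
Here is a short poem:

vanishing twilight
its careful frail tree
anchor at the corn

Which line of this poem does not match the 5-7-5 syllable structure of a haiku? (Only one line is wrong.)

The second line

Line 1: vanishing(3) + twilight(2) = 5 ✓
Line 2: its(1) + careful(2) + frail(1) + tree(1) = 5 (expected 7)
Line 3: anchor(2) + at(1) + the(1) + corn(1) = 5 ✓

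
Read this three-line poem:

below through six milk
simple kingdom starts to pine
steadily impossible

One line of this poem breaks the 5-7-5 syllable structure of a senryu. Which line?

Line 1: below (2), through (1), six (1), milk (1) → 5 ✓
Line 2: simple (2), kingdom (2), starts (1), to (1), pine (1) → 7 ✓
Line 3: steadily (3), impossible (4) → 7 (expected 5)

The third line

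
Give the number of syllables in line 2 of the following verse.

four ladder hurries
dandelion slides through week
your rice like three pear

Line 2: dandelion (4), slides (1), through (1), week (1) → 7

7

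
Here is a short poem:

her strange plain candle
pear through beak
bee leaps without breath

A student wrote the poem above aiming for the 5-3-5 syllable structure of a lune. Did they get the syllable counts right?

Yes

Line 1: "her strange plain candle": 1+1+1+2 = 5 ✓
Line 2: "pear through beak": 1+1+1 = 3 ✓
Line 3: "bee leaps without breath": 1+1+2+1 = 5 ✓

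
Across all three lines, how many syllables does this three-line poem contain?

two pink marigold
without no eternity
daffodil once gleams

Line 1: two(1) + pink(1) + marigold(3) = 5
Line 2: without(2) + no(1) + eternity(4) = 7
Line 3: daffodil(3) + once(1) + gleams(1) = 5
Total: 5 + 7 + 5 = 17

17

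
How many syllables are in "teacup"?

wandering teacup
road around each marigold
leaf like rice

"teacup" has 2 syllables.

2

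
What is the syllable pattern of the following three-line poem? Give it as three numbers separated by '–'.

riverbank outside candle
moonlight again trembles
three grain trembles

Line 1: riverbank (3), outside (2), candle (2) → 7
Line 2: moonlight (2), again (2), trembles (2) → 6
Line 3: three (1), grain (1), trembles (2) → 4

7–6–4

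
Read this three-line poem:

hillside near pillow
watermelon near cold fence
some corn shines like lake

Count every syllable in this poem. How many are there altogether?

Line 1: "hillside near pillow": 2+1+2 = 5
Line 2: "watermelon near cold fence": 4+1+1+1 = 7
Line 3: "some corn shines like lake": 1+1+1+1+1 = 5
Total: 5 + 7 + 5 = 17

17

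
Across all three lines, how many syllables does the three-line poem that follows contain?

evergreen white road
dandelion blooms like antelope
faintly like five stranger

Line 1: "evergreen white road": 3+1+1 = 5
Line 2: "dandelion blooms like antelope": 4+1+1+3 = 9
Line 3: "faintly like five stranger": 2+1+1+2 = 6
Total: 5 + 9 + 6 = 20

20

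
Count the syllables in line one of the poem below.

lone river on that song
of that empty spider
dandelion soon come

Line one: lone(1) + river(2) + on(1) + that(1) + song(1) = 6

6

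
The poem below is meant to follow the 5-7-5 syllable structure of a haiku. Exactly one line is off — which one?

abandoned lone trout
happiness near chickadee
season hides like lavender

Line 1: "abandoned lone trout": 3+1+1 = 5 ✓
Line 2: "happiness near chickadee": 3+1+3 = 7 ✓
Line 3: "season hides like lavender": 2+1+1+3 = 7 (expected 5)

Line 3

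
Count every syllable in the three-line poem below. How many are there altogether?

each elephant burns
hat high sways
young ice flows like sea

Line 1: each (1), elephant (3), burns (1) → 5
Line 2: hat (1), high (1), sways (1) → 3
Line 3: young (1), ice (1), flows (1), like (1), sea (1) → 5
Total: 5 + 3 + 5 = 13

13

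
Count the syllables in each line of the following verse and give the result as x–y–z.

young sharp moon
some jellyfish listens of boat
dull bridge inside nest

3–8–5

Line 1: "young sharp moon": 1+1+1 = 3
Line 2: "some jellyfish listens of boat": 1+3+2+1+1 = 8
Line 3: "dull bridge inside nest": 1+1+2+1 = 5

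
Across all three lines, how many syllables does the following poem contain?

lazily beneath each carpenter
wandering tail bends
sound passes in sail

19

Line 1: "lazily beneath each carpenter": 3+2+1+3 = 9
Line 2: "wandering tail bends": 3+1+1 = 5
Line 3: "sound passes in sail": 1+2+1+1 = 5
Total: 9 + 5 + 5 = 19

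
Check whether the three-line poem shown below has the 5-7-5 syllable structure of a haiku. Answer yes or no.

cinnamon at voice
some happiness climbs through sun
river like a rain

Line 1: cinnamon(3) + at(1) + voice(1) = 5 ✓
Line 2: some(1) + happiness(3) + climbs(1) + through(1) + sun(1) = 7 ✓
Line 3: river(2) + like(1) + a(1) + rain(1) = 5 ✓

Yes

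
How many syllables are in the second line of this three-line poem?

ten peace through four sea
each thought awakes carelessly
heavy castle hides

7

The second line: each(1) + thought(1) + awakes(2) + carelessly(3) = 7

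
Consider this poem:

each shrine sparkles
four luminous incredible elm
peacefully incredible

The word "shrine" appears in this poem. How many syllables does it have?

"shrine" has 1 syllable.

1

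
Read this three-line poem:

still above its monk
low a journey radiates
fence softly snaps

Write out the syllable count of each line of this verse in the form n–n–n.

Line 1: "still above its monk": 1+2+1+1 = 5
Line 2: "low a journey radiates": 1+1+2+3 = 7
Line 3: "fence softly snaps": 1+2+1 = 4

5–7–4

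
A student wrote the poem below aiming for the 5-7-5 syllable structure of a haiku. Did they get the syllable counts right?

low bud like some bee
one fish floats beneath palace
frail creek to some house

Yes

Line 1: low(1) + bud(1) + like(1) + some(1) + bee(1) = 5 ✓
Line 2: one(1) + fish(1) + floats(1) + beneath(2) + palace(2) = 7 ✓
Line 3: frail(1) + creek(1) + to(1) + some(1) + house(1) = 5 ✓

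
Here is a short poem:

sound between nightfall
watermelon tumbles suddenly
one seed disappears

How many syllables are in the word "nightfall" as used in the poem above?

2

"nightfall" has 2 syllables.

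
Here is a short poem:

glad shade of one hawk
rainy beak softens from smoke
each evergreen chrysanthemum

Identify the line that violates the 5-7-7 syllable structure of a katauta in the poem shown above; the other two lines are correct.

Line 1: "glad shade of one hawk": 1+1+1+1+1 = 5 ✓
Line 2: "rainy beak softens from smoke": 2+1+2+1+1 = 7 ✓
Line 3: "each evergreen chrysanthemum": 1+3+4 = 8 (expected 7)

The third line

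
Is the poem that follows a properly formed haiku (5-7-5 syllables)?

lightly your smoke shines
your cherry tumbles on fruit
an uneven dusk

Yes

Line 1: lightly (2), your (1), smoke (1), shines (1) → 5 ✓
Line 2: your (1), cherry (2), tumbles (2), on (1), fruit (1) → 7 ✓
Line 3: an (1), uneven (3), dusk (1) → 5 ✓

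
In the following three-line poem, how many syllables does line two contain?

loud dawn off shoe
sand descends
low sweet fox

3

Line two: sand(1) + descends(2) = 3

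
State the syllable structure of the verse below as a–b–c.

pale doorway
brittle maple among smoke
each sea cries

Line 1: pale(1) + doorway(2) = 3
Line 2: brittle(2) + maple(2) + among(2) + smoke(1) = 7
Line 3: each(1) + sea(1) + cries(1) = 3

3–7–3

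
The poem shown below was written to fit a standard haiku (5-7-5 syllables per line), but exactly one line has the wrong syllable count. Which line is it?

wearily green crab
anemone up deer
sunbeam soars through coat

Line 1: wearily(3) + green(1) + crab(1) = 5 ✓
Line 2: anemone(4) + up(1) + deer(1) = 6 (expected 7)
Line 3: sunbeam(2) + soars(1) + through(1) + coat(1) = 5 ✓

Line 2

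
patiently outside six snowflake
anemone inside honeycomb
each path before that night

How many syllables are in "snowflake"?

"snowflake" has 2 syllables.

2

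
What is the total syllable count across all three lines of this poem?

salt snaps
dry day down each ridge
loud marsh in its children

Line 1: salt (1), snaps (1) → 2
Line 2: dry (1), day (1), down (1), each (1), ridge (1) → 5
Line 3: loud (1), marsh (1), in (1), its (1), children (2) → 6
Total: 2 + 5 + 6 = 13

13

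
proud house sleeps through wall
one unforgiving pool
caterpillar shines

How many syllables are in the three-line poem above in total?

Line 1: proud (1), house (1), sleeps (1), through (1), wall (1) → 5
Line 2: one (1), unforgiving (4), pool (1) → 6
Line 3: caterpillar (4), shines (1) → 5
Total: 5 + 6 + 5 = 16

16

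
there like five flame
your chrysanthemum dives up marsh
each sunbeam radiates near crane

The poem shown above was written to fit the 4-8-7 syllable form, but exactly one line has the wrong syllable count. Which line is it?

Line 1: there(1) + like(1) + five(1) + flame(1) = 4 ✓
Line 2: your(1) + chrysanthemum(4) + dives(1) + up(1) + marsh(1) = 8 ✓
Line 3: each(1) + sunbeam(2) + radiates(3) + near(1) + crane(1) = 8 (expected 7)

Line 3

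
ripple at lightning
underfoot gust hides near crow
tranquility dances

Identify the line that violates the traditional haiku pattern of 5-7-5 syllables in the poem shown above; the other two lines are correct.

Line 3

Line 1: ripple(2) + at(1) + lightning(2) = 5 ✓
Line 2: underfoot(3) + gust(1) + hides(1) + near(1) + crow(1) = 7 ✓
Line 3: tranquility(4) + dances(2) = 6 (expected 5)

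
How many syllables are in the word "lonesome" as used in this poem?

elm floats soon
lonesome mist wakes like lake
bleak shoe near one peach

"lonesome" has 2 syllables.

2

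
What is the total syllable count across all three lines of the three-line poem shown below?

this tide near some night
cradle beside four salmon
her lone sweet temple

Line 1: this (1), tide (1), near (1), some (1), night (1) → 5
Line 2: cradle (2), beside (2), four (1), salmon (2) → 7
Line 3: her (1), lone (1), sweet (1), temple (2) → 5
Total: 5 + 7 + 5 = 17

17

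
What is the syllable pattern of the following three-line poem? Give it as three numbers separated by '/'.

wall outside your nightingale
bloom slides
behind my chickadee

Line 1: wall(1) + outside(2) + your(1) + nightingale(3) = 7
Line 2: bloom(1) + slides(1) = 2
Line 3: behind(2) + my(1) + chickadee(3) = 6

7/2/6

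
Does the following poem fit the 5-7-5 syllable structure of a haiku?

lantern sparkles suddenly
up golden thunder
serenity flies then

No

Line 1: lantern(2) + sparkles(2) + suddenly(3) = 7 (expected 5)
Line 2: up(1) + golden(2) + thunder(2) = 5 (expected 7)
Line 3: serenity(4) + flies(1) + then(1) = 6 (expected 5)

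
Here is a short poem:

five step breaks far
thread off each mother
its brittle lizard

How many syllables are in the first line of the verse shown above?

The first line: "five step breaks far": 1+1+1+1 = 4

4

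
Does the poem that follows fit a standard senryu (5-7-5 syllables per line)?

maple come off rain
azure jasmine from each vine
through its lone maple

Yes

Line 1: maple(2) + come(1) + off(1) + rain(1) = 5 ✓
Line 2: azure(2) + jasmine(2) + from(1) + each(1) + vine(1) = 7 ✓
Line 3: through(1) + its(1) + lone(1) + maple(2) = 5 ✓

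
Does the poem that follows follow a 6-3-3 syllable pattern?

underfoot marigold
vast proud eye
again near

Yes

Line 1: underfoot (3), marigold (3) → 6 ✓
Line 2: vast (1), proud (1), eye (1) → 3 ✓
Line 3: again (2), near (1) → 3 ✓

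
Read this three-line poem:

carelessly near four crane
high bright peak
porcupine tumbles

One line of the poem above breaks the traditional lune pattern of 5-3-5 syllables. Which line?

Line 1: carelessly(3) + near(1) + four(1) + crane(1) = 6 (expected 5)
Line 2: high(1) + bright(1) + peak(1) = 3 ✓
Line 3: porcupine(3) + tumbles(2) = 5 ✓

The first line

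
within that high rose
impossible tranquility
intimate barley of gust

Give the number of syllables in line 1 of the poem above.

5

Line 1: within (2), that (1), high (1), rose (1) → 5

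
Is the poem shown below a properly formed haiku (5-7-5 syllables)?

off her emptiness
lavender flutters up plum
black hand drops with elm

Line 1: off(1) + her(1) + emptiness(3) = 5 ✓
Line 2: lavender(3) + flutters(2) + up(1) + plum(1) = 7 ✓
Line 3: black(1) + hand(1) + drops(1) + with(1) + elm(1) = 5 ✓

Yes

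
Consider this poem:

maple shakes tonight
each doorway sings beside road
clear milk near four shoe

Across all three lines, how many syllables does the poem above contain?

17

Line 1: maple (2), shakes (1), tonight (2) → 5
Line 2: each (1), doorway (2), sings (1), beside (2), road (1) → 7
Line 3: clear (1), milk (1), near (1), four (1), shoe (1) → 5
Total: 5 + 7 + 5 = 17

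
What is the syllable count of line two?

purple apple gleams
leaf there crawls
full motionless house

Line two: leaf(1) + there(1) + crawls(1) = 3

3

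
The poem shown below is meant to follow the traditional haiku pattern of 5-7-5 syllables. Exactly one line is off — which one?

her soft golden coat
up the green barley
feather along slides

Line 2

Line 1: her(1) + soft(1) + golden(2) + coat(1) = 5 ✓
Line 2: up(1) + the(1) + green(1) + barley(2) = 5 (expected 7)
Line 3: feather(2) + along(2) + slides(1) = 5 ✓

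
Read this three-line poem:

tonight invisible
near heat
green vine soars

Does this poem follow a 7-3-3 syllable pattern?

Line 1: tonight (2), invisible (4) → 6 (expected 7)
Line 2: near (1), heat (1) → 2 (expected 3)
Line 3: green (1), vine (1), soars (1) → 3 ✓

No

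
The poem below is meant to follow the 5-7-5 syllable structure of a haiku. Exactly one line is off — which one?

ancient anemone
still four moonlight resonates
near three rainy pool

The first line

Line 1: ancient(2) + anemone(4) = 6 (expected 5)
Line 2: still(1) + four(1) + moonlight(2) + resonates(3) = 7 ✓
Line 3: near(1) + three(1) + rainy(2) + pool(1) = 5 ✓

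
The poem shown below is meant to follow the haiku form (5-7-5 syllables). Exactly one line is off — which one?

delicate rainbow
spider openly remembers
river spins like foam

Line 1: "delicate rainbow": 3+2 = 5 ✓
Line 2: "spider openly remembers": 2+3+3 = 8 (expected 7)
Line 3: "river spins like foam": 2+1+1+1 = 5 ✓

Line 2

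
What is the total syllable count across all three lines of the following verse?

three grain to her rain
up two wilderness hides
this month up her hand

16

Line 1: "three grain to her rain": 1+1+1+1+1 = 5
Line 2: "up two wilderness hides": 1+1+3+1 = 6
Line 3: "this month up her hand": 1+1+1+1+1 = 5
Total: 5 + 6 + 5 = 16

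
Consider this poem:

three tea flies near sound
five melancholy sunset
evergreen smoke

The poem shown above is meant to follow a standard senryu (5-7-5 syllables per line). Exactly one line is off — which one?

Line 1: three(1) + tea(1) + flies(1) + near(1) + sound(1) = 5 ✓
Line 2: five(1) + melancholy(4) + sunset(2) = 7 ✓
Line 3: evergreen(3) + smoke(1) = 4 (expected 5)

Line 3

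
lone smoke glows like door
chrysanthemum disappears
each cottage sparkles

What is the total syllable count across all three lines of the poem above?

Line 1: lone(1) + smoke(1) + glows(1) + like(1) + door(1) = 5
Line 2: chrysanthemum(4) + disappears(3) = 7
Line 3: each(1) + cottage(2) + sparkles(2) = 5
Total: 5 + 7 + 5 = 17

17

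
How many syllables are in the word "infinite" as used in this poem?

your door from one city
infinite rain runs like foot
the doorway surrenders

"infinite" has 3 syllables.

3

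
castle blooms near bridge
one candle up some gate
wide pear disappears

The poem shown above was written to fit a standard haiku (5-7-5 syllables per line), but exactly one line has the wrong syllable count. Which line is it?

Line 1: castle(2) + blooms(1) + near(1) + bridge(1) = 5 ✓
Line 2: one(1) + candle(2) + up(1) + some(1) + gate(1) = 6 (expected 7)
Line 3: wide(1) + pear(1) + disappears(3) = 5 ✓

Line 2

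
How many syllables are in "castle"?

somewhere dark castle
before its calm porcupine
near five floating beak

2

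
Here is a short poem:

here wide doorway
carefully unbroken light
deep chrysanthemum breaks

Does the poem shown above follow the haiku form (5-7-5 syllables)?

No

Line 1: here(1) + wide(1) + doorway(2) = 4 (expected 5)
Line 2: carefully(3) + unbroken(3) + light(1) = 7 ✓
Line 3: deep(1) + chrysanthemum(4) + breaks(1) = 6 (expected 5)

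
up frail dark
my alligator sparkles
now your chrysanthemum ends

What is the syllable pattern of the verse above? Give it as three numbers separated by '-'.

Line 1: "up frail dark": 1+1+1 = 3
Line 2: "my alligator sparkles": 1+4+2 = 7
Line 3: "now your chrysanthemum ends": 1+1+4+1 = 7

3-7-7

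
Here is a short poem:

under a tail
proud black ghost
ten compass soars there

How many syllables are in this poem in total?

12

Line 1: "under a tail": 2+1+1 = 4
Line 2: "proud black ghost": 1+1+1 = 3
Line 3: "ten compass soars there": 1+2+1+1 = 5
Total: 4 + 3 + 5 = 12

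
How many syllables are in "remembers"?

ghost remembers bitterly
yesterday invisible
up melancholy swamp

3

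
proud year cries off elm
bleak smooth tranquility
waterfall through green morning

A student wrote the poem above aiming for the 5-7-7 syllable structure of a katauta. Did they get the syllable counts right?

No

Line 1: "proud year cries off elm": 1+1+1+1+1 = 5 ✓
Line 2: "bleak smooth tranquility": 1+1+4 = 6 (expected 7)
Line 3: "waterfall through green morning": 3+1+1+2 = 7 ✓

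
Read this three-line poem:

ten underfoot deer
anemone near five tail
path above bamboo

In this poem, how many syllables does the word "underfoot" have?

3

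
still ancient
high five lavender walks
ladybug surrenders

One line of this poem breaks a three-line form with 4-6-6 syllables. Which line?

Line 1: still (1), ancient (2) → 3 (expected 4)
Line 2: high (1), five (1), lavender (3), walks (1) → 6 ✓
Line 3: ladybug (3), surrenders (3) → 6 ✓

The first line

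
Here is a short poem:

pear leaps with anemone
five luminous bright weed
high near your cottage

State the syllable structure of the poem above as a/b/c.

Line 1: "pear leaps with anemone": 1+1+1+4 = 7
Line 2: "five luminous bright weed": 1+3+1+1 = 6
Line 3: "high near your cottage": 1+1+1+2 = 5

7/6/5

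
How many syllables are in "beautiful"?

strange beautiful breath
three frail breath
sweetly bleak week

3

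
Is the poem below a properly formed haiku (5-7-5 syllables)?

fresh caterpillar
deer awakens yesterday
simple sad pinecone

Line 1: fresh (1), caterpillar (4) → 5 ✓
Line 2: deer (1), awakens (3), yesterday (3) → 7 ✓
Line 3: simple (2), sad (1), pinecone (2) → 5 ✓

Yes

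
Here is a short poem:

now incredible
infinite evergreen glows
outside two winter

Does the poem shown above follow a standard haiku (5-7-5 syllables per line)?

Yes

Line 1: now (1), incredible (4) → 5 ✓
Line 2: infinite (3), evergreen (3), glows (1) → 7 ✓
Line 3: outside (2), two (1), winter (2) → 5 ✓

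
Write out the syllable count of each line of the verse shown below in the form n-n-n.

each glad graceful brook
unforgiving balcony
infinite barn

Line 1: each(1) + glad(1) + graceful(2) + brook(1) = 5
Line 2: unforgiving(4) + balcony(3) = 7
Line 3: infinite(3) + barn(1) = 4

5-7-4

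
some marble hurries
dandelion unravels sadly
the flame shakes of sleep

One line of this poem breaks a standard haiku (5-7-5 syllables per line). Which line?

Line 1: "some marble hurries": 1+2+2 = 5 ✓
Line 2: "dandelion unravels sadly": 4+3+2 = 9 (expected 7)
Line 3: "the flame shakes of sleep": 1+1+1+1+1 = 5 ✓

The second line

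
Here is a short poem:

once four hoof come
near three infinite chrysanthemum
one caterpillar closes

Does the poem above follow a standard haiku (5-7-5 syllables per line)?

Line 1: "once four hoof come": 1+1+1+1 = 4 (expected 5)
Line 2: "near three infinite chrysanthemum": 1+1+3+4 = 9 (expected 7)
Line 3: "one caterpillar closes": 1+4+2 = 7 (expected 5)

No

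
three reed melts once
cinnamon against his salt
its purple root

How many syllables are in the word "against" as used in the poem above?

2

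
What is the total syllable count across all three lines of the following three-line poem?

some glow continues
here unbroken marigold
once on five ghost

16

Line 1: some(1) + glow(1) + continues(3) = 5
Line 2: here(1) + unbroken(3) + marigold(3) = 7
Line 3: once(1) + on(1) + five(1) + ghost(1) = 4
Total: 5 + 7 + 4 = 16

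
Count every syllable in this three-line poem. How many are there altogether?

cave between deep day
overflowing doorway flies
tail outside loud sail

Line 1: cave (1), between (2), deep (1), day (1) → 5
Line 2: overflowing (4), doorway (2), flies (1) → 7
Line 3: tail (1), outside (2), loud (1), sail (1) → 5
Total: 5 + 7 + 5 = 17

17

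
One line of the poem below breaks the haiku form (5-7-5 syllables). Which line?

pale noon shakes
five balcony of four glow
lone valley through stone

Line 1: pale (1), noon (1), shakes (1) → 3 (expected 5)
Line 2: five (1), balcony (3), of (1), four (1), glow (1) → 7 ✓
Line 3: lone (1), valley (2), through (1), stone (1) → 5 ✓

Line 1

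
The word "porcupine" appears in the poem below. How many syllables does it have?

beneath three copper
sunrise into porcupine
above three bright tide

3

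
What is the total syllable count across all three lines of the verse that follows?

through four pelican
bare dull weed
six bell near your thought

13

Line 1: through(1) + four(1) + pelican(3) = 5
Line 2: bare(1) + dull(1) + weed(1) = 3
Line 3: six(1) + bell(1) + near(1) + your(1) + thought(1) = 5
Total: 5 + 3 + 5 = 13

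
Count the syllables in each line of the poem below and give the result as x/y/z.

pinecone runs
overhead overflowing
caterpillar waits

Line 1: "pinecone runs": 2+1 = 3
Line 2: "overhead overflowing": 3+4 = 7
Line 3: "caterpillar waits": 4+1 = 5

3/7/5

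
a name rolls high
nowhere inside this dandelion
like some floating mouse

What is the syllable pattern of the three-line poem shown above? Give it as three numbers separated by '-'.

4-9-5

Line 1: a (1), name (1), rolls (1), high (1) → 4
Line 2: nowhere (2), inside (2), this (1), dandelion (4) → 9
Line 3: like (1), some (1), floating (2), mouse (1) → 5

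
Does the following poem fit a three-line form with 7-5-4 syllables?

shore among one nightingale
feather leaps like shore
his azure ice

Yes

Line 1: shore (1), among (2), one (1), nightingale (3) → 7 ✓
Line 2: feather (2), leaps (1), like (1), shore (1) → 5 ✓
Line 3: his (1), azure (2), ice (1) → 4 ✓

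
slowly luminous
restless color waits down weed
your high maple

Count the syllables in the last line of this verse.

The last line: your(1) + high(1) + maple(2) = 4

4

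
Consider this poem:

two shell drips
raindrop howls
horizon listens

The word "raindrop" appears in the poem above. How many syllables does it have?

2

"raindrop" has 2 syllables.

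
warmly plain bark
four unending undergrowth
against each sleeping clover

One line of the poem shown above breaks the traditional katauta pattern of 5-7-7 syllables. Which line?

Line 1: warmly(2) + plain(1) + bark(1) = 4 (expected 5)
Line 2: four(1) + unending(3) + undergrowth(3) = 7 ✓
Line 3: against(2) + each(1) + sleeping(2) + clover(2) = 7 ✓

Line 1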